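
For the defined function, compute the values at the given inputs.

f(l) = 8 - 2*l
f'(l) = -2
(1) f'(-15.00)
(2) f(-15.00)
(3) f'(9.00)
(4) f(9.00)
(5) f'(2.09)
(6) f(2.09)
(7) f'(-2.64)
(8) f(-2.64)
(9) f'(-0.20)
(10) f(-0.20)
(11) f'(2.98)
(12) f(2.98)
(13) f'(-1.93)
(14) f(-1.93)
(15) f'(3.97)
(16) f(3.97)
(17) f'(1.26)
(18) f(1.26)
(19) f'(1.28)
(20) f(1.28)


(1) = -2.00
(2) = 38.00
(3) = -2.00
(4) = -10.00
(5) = -2.00
(6) = 3.82
(7) = -2.00
(8) = 13.28
(9) = -2.00
(10) = 8.40
(11) = -2.00
(12) = 2.04
(13) = -2.00
(14) = 11.86
(15) = -2.00
(16) = 0.06
(17) = -2.00
(18) = 5.48
(19) = -2.00
(20) = 5.44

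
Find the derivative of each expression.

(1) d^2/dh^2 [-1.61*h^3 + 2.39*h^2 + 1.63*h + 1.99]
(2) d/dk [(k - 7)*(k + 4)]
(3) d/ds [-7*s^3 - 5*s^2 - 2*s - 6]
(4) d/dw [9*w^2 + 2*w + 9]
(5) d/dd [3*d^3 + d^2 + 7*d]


(1) = 4.78 - 9.66*h
(2) = 2*k - 3
(3) = -21*s^2 - 10*s - 2
(4) = 18*w + 2
(5) = 9*d^2 + 2*d + 7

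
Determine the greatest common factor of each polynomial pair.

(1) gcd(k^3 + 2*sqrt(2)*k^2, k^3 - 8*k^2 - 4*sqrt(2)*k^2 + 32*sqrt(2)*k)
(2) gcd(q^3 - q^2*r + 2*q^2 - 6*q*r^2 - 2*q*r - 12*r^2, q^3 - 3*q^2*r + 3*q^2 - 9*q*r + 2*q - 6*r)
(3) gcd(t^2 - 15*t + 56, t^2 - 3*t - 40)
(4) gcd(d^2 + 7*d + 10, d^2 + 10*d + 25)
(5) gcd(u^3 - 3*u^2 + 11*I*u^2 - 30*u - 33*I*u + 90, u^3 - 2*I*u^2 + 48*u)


(1) = gcd(k^2*(k + 2*sqrt(2)), k*(k - 8)*(k - 4*sqrt(2))) = k
(2) = gcd((q + 2)*(q - 3*r)*(q + 2*r), (q + 1)*(q + 2)*(q - 3*r)) = q^2 - 3*q*r + 2*q - 6*r
(3) = gcd((t - 8)*(t - 7), (t - 8)*(t + 5)) = t - 8
(4) = gcd((d + 2)*(d + 5), (d + 5)^2) = d + 5
(5) = gcd((u - 3)*(u + 5*I)*(u + 6*I), u*(u - 8*I)*(u + 6*I)) = u + 6*I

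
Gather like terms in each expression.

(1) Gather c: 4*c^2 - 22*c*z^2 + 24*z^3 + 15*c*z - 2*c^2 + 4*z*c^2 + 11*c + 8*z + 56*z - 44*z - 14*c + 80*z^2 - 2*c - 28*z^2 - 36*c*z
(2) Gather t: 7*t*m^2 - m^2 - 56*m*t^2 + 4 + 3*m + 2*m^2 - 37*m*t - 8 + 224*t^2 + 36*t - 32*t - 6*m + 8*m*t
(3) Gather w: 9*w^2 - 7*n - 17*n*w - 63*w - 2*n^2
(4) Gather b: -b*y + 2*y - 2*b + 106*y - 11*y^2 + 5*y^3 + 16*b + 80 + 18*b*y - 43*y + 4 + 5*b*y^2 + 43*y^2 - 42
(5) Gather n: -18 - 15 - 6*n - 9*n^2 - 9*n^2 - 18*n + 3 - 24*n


(1) = c^2*(4*z + 2) + c*(-22*z^2 - 21*z - 5) + 24*z^3 + 52*z^2 + 20*z
(2) = m^2 - 3*m + t^2*(224 - 56*m) + t*(7*m^2 - 29*m + 4) - 4
(3) = -2*n^2 - 7*n + 9*w^2 + w*(-17*n - 63)
(4) = b*(5*y^2 + 17*y + 14) + 5*y^3 + 32*y^2 + 65*y + 42
(5) = -18*n^2 - 48*n - 30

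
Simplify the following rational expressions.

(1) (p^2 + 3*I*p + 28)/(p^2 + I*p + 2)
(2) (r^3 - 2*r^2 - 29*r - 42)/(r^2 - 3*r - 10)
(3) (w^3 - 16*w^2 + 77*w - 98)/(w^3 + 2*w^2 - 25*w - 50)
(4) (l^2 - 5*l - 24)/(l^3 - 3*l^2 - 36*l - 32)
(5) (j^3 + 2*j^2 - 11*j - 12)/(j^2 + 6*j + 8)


(1) = (p^2 + 3*I*p + 28)/(p^2 + I*p + 2)
(2) = (r^2 - 4*r - 21)/(r - 5)
(3) = (w^3 - 16*w^2 + 77*w - 98)/(w^3 + 2*w^2 - 25*w - 50)
(4) = (l + 3)/(l^2 + 5*l + 4)
(5) = (j^2 - 2*j - 3)/(j + 2)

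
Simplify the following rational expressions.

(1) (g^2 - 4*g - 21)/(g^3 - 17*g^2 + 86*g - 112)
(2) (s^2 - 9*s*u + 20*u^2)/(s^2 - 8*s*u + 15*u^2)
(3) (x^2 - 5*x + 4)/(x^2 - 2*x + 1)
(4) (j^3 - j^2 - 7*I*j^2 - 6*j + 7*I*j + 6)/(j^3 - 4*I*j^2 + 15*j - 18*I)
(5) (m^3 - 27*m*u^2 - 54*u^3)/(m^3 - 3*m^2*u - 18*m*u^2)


(1) = (g + 3)/(g^2 - 10*g + 16)
(2) = (s - 4*u)/(s - 3*u)
(3) = (x - 4)/(x - 1)
(4) = (j - 1)/(j + 3*I)
(5) = (m + 3*u)/m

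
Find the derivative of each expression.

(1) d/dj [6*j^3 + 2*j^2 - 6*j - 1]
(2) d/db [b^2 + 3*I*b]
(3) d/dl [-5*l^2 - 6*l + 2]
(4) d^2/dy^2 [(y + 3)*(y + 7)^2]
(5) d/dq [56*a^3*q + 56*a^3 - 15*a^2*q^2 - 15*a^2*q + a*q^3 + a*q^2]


(1) = 18*j^2 + 4*j - 6
(2) = 2*b + 3*I
(3) = -10*l - 6
(4) = 6*y + 34
(5) = a*(56*a^2 - 30*a*q - 15*a + 3*q^2 + 2*q)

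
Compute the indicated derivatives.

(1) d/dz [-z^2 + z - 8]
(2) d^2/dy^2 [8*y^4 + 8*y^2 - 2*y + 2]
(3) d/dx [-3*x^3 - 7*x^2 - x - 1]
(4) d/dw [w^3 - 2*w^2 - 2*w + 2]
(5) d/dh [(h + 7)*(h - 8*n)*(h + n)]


(1) = 1 - 2*z
(2) = 96*y^2 + 16
(3) = -9*x^2 - 14*x - 1
(4) = 3*w^2 - 4*w - 2
(5) = 3*h^2 - 14*h*n + 14*h - 8*n^2 - 49*n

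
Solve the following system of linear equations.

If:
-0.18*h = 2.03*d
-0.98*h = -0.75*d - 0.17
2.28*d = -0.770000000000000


Then:
No Solution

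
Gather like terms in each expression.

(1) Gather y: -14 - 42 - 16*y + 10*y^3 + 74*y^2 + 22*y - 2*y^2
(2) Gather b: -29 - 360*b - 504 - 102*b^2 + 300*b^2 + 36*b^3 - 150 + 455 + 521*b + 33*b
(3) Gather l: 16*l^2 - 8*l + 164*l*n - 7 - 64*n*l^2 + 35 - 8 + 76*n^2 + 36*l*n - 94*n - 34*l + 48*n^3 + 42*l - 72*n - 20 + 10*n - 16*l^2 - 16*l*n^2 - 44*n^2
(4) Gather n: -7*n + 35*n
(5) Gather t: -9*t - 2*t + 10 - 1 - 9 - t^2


(1) = 10*y^3 + 72*y^2 + 6*y - 56
(2) = 36*b^3 + 198*b^2 + 194*b - 228
(3) = -64*l^2*n + l*(-16*n^2 + 200*n) + 48*n^3 + 32*n^2 - 156*n
(4) = 28*n
(5) = -t^2 - 11*t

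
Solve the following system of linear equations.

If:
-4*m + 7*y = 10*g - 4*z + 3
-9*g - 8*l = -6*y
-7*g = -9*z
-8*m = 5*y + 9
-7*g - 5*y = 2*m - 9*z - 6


Then:
g = 504/155
l = -249/124
m = -5/2
y = 11/5
z = 392/155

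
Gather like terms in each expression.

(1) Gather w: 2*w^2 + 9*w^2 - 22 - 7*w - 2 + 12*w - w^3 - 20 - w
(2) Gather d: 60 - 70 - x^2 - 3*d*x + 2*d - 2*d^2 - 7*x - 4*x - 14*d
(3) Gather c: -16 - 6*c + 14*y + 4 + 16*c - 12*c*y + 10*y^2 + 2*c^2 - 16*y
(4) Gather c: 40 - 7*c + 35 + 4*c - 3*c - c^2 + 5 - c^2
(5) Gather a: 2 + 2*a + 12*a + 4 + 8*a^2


(1) = -w^3 + 11*w^2 + 4*w - 44
(2) = -2*d^2 + d*(-3*x - 12) - x^2 - 11*x - 10
(3) = 2*c^2 + c*(10 - 12*y) + 10*y^2 - 2*y - 12
(4) = -2*c^2 - 6*c + 80
(5) = 8*a^2 + 14*a + 6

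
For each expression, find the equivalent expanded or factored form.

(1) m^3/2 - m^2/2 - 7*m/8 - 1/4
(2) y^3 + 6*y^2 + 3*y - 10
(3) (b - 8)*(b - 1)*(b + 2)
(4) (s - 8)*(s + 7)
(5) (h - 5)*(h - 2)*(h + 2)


(1) = (m/2 + 1/4)*(m - 2)*(m + 1/2)
(2) = (y - 1)*(y + 2)*(y + 5)
(3) = b^3 - 7*b^2 - 10*b + 16
(4) = s^2 - s - 56
(5) = h^3 - 5*h^2 - 4*h + 20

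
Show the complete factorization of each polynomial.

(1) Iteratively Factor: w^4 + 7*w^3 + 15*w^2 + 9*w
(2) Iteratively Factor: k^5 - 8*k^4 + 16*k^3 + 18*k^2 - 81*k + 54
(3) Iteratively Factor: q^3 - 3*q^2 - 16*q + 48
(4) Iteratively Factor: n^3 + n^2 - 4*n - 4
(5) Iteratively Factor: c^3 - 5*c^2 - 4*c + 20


(1) = (w + 3)*(w^3 + 4*w^2 + 3*w) = (w + 3)^2*(w^2 + w) = w*(w + 3)^2*(w + 1)
(2) = (k - 3)*(k^4 - 5*k^3 + k^2 + 21*k - 18) = (k - 3)^2*(k^3 - 2*k^2 - 5*k + 6) = (k - 3)^2*(k + 2)*(k^2 - 4*k + 3) = (k - 3)^2*(k - 1)*(k + 2)*(k - 3)
(3) = (q - 4)*(q^2 + q - 12) = (q - 4)*(q + 4)*(q - 3)
(4) = (n + 1)*(n^2 - 4) = (n + 1)*(n + 2)*(n - 2)
(5) = (c - 2)*(c^2 - 3*c - 10) = (c - 5)*(c - 2)*(c + 2)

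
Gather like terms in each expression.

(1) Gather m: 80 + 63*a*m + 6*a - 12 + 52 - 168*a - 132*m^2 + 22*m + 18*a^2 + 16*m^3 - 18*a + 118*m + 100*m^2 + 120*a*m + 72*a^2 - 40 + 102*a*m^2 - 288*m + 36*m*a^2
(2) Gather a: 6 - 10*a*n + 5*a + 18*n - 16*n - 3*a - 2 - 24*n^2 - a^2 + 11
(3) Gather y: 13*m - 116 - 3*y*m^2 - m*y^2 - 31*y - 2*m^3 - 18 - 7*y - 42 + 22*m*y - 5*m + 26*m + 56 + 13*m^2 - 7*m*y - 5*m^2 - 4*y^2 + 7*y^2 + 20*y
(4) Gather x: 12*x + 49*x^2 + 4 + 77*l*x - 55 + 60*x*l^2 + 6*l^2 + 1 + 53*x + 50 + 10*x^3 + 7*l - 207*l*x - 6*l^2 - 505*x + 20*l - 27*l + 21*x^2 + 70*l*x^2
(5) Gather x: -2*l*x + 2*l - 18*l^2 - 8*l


(1) = 90*a^2 - 180*a + 16*m^3 + m^2*(102*a - 32) + m*(36*a^2 + 183*a - 148) + 80
(2) = -a^2 + a*(2 - 10*n) - 24*n^2 + 2*n + 15
(3) = -2*m^3 + 8*m^2 + 34*m + y^2*(3 - m) + y*(-3*m^2 + 15*m - 18) - 120
(4) = 10*x^3 + x^2*(70*l + 70) + x*(60*l^2 - 130*l - 440)
(5) = -18*l^2 - 2*l*x - 6*l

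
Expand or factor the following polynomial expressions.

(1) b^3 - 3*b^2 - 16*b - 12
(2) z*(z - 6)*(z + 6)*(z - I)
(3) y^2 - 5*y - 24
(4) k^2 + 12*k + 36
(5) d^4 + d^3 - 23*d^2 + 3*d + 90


(1) = (b - 6)*(b + 1)*(b + 2)
(2) = z^4 - I*z^3 - 36*z^2 + 36*I*z
(3) = (y - 8)*(y + 3)
(4) = (k + 6)^2
(5) = (d - 3)^2*(d + 2)*(d + 5)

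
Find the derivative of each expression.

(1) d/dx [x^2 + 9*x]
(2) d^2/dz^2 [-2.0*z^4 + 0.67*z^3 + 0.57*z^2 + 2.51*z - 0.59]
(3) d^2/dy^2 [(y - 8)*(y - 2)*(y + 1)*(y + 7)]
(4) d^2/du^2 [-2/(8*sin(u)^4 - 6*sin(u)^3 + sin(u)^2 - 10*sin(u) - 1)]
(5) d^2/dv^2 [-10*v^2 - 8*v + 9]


(1) = 2*x + 9
(2) = -24.0*z^2 + 4.02*z + 1.14
(3) = 12*y^2 - 12*y - 114
(4) = 4*(512*sin(u)^8 - 552*sin(u)^7 - 430*sin(u)^6 + 727*sin(u)^5 - 162*sin(u)^4 + 166*sin(u)^3 - 179*sin(u)^2 + 43*sin(u) - 101)/(8*sin(u)^4 - 6*sin(u)^3 + sin(u)^2 - 10*sin(u) - 1)^3
(5) = -20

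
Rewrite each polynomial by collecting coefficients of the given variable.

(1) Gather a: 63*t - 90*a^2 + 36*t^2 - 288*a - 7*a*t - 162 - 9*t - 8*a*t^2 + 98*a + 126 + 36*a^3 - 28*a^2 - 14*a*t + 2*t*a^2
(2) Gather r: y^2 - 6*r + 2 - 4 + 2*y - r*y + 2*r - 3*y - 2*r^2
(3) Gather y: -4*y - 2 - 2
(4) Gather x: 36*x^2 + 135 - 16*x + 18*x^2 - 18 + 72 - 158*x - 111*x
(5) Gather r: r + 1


(1) = 36*a^3 + a^2*(2*t - 118) + a*(-8*t^2 - 21*t - 190) + 36*t^2 + 54*t - 36
(2) = -2*r^2 + r*(-y - 4) + y^2 - y - 2
(3) = -4*y - 4
(4) = 54*x^2 - 285*x + 189
(5) = r + 1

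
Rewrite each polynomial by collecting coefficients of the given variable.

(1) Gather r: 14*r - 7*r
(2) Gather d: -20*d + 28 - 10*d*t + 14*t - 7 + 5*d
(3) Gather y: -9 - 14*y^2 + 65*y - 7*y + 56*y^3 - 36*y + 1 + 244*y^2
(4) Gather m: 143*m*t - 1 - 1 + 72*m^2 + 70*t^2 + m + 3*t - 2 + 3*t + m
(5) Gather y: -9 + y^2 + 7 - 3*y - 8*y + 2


(1) = 7*r
(2) = d*(-10*t - 15) + 14*t + 21
(3) = 56*y^3 + 230*y^2 + 22*y - 8
(4) = 72*m^2 + m*(143*t + 2) + 70*t^2 + 6*t - 4
(5) = y^2 - 11*y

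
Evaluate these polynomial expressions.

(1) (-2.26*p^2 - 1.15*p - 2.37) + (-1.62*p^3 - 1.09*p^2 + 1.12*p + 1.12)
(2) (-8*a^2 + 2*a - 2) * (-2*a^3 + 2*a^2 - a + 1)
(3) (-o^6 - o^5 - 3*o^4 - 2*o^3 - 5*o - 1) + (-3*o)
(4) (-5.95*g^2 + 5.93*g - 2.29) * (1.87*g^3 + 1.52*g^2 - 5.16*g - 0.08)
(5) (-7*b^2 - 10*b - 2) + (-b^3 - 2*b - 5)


(1) = -1.62*p^3 - 3.35*p^2 - 0.03*p - 1.25
(2) = 16*a^5 - 20*a^4 + 16*a^3 - 14*a^2 + 4*a - 2
(3) = -o^6 - o^5 - 3*o^4 - 2*o^3 - 8*o - 1
(4) = -11.1265*g^5 + 2.0451*g^4 + 35.4333*g^3 - 33.6036*g^2 + 11.342*g + 0.1832
(5) = -b^3 - 7*b^2 - 12*b - 7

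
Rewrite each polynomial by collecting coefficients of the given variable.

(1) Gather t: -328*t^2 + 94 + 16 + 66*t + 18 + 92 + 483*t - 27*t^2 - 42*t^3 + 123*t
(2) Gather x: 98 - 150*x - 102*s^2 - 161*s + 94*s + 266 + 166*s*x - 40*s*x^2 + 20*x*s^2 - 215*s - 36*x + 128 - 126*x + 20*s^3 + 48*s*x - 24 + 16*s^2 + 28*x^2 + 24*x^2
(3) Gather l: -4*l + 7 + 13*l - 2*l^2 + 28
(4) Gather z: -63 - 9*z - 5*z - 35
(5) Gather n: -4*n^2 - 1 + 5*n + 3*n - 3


(1) = -42*t^3 - 355*t^2 + 672*t + 220
(2) = 20*s^3 - 86*s^2 - 282*s + x^2*(52 - 40*s) + x*(20*s^2 + 214*s - 312) + 468
(3) = -2*l^2 + 9*l + 35
(4) = -14*z - 98
(5) = -4*n^2 + 8*n - 4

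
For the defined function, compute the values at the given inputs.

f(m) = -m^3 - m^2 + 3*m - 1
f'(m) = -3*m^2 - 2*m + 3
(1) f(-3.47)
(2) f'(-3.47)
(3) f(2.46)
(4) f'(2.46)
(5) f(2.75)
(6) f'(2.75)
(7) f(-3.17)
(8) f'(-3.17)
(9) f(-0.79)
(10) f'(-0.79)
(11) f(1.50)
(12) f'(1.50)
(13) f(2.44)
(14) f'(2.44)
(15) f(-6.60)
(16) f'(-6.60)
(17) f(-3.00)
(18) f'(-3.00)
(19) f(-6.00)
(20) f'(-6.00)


(1) = 18.33
(2) = -26.18
(3) = -14.56
(4) = -20.07
(5) = -21.11
(6) = -25.19
(7) = 11.30
(8) = -20.81
(9) = -3.50
(10) = 2.71
(11) = -2.12
(12) = -6.75
(13) = -14.16
(14) = -19.74
(15) = 223.14
(16) = -114.48
(17) = 8.00
(18) = -18.00
(19) = 161.00
(20) = -93.00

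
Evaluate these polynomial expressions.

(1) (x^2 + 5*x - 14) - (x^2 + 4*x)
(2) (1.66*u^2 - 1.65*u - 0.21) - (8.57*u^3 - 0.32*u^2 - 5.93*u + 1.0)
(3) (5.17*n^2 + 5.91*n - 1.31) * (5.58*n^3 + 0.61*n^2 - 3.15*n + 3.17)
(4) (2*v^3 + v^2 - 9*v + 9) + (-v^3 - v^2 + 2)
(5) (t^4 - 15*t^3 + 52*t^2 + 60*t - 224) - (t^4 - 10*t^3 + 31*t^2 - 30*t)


(1) = x - 14
(2) = -8.57*u^3 + 1.98*u^2 + 4.28*u - 1.21
(3) = 28.8486*n^5 + 36.1315*n^4 - 19.9902*n^3 - 3.0267*n^2 + 22.8612*n - 4.1527
(4) = v^3 - 9*v + 11
(5) = -5*t^3 + 21*t^2 + 90*t - 224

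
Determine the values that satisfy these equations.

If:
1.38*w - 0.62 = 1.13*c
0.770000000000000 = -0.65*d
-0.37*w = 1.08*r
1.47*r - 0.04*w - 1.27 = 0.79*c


Then:
c = -1.23
d = -1.18
r = 0.19
w = -0.55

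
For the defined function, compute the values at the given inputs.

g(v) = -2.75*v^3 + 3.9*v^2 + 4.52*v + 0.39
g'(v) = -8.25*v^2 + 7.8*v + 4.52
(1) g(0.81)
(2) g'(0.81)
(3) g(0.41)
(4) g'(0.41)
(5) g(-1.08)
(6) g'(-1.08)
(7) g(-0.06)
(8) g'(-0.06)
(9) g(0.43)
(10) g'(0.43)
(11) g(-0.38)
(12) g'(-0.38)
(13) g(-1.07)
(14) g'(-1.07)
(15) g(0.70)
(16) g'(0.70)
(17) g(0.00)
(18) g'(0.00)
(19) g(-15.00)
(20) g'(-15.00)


(1) = 5.15
(2) = 5.43
(3) = 2.71
(4) = 6.33
(5) = 3.52
(6) = -13.53
(7) = 0.13
(8) = 4.02
(9) = 2.84
(10) = 6.35
(11) = -0.61
(12) = 0.36
(13) = 3.39
(14) = -13.27
(15) = 4.52
(16) = 5.94
(17) = 0.39
(18) = 4.52
(19) = 10091.34
(20) = -1968.73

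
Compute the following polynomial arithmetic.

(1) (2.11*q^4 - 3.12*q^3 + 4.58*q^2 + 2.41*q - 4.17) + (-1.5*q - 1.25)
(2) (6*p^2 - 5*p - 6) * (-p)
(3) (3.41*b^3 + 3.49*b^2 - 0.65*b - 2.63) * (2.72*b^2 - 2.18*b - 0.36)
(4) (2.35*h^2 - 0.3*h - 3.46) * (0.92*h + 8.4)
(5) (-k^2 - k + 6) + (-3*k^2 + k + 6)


(1) = 2.11*q^4 - 3.12*q^3 + 4.58*q^2 + 0.91*q - 5.42
(2) = -6*p^3 + 5*p^2 + 6*p
(3) = 9.2752*b^5 + 2.059*b^4 - 10.6038*b^3 - 6.993*b^2 + 5.9674*b + 0.9468
(4) = 2.162*h^3 + 19.464*h^2 - 5.7032*h - 29.064
(5) = 12 - 4*k^2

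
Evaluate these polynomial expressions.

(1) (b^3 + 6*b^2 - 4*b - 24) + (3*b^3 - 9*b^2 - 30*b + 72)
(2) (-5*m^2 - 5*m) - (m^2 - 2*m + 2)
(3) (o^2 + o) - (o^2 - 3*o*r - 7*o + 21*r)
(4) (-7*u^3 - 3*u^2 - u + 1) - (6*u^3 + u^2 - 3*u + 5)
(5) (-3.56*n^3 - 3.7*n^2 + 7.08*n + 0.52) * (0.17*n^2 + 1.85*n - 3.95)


(1) = 4*b^3 - 3*b^2 - 34*b + 48
(2) = -6*m^2 - 3*m - 2
(3) = 3*o*r + 8*o - 21*r
(4) = -13*u^3 - 4*u^2 + 2*u - 4
(5) = -0.6052*n^5 - 7.215*n^4 + 8.4206*n^3 + 27.8014*n^2 - 27.004*n - 2.054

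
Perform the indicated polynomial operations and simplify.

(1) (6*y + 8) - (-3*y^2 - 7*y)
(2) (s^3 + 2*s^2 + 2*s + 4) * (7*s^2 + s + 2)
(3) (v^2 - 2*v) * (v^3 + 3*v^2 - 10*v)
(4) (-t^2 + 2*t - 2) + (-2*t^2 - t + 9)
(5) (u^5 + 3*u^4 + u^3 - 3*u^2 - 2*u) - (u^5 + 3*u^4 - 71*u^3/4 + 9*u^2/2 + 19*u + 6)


(1) = 3*y^2 + 13*y + 8
(2) = 7*s^5 + 15*s^4 + 18*s^3 + 34*s^2 + 8*s + 8
(3) = v^5 + v^4 - 16*v^3 + 20*v^2
(4) = -3*t^2 + t + 7
(5) = 75*u^3/4 - 15*u^2/2 - 21*u - 6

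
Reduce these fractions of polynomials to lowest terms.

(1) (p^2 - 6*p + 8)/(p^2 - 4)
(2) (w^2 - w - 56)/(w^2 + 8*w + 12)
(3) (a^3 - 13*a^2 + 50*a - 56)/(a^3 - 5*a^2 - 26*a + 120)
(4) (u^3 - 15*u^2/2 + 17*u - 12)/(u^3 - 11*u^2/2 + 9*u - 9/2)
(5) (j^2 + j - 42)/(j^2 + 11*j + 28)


(1) = (p - 4)/(p + 2)
(2) = (w^2 - w - 56)/(w^2 + 8*w + 12)
(3) = (a^2 - 9*a + 14)/(a^2 - a - 30)
(4) = (u^2 - 6*u + 8)/(u^2 - 4*u + 3)
(5) = (j - 6)/(j + 4)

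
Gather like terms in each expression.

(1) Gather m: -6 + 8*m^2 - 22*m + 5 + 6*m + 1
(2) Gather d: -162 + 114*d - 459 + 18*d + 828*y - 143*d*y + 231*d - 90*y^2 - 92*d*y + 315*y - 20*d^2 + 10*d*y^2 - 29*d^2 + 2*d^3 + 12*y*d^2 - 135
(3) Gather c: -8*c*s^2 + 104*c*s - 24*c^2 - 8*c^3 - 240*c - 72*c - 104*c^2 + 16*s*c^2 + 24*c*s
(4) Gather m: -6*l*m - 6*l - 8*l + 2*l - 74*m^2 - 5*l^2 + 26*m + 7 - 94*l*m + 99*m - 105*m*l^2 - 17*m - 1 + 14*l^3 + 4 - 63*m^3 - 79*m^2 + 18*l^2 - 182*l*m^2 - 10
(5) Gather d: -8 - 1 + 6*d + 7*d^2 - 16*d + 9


(1) = 8*m^2 - 16*m
(2) = 2*d^3 + d^2*(12*y - 49) + d*(10*y^2 - 235*y + 363) - 90*y^2 + 1143*y - 756
(3) = -8*c^3 + c^2*(16*s - 128) + c*(-8*s^2 + 128*s - 312)
(4) = 14*l^3 + 13*l^2 - 12*l - 63*m^3 + m^2*(-182*l - 153) + m*(-105*l^2 - 100*l + 108)
(5) = 7*d^2 - 10*d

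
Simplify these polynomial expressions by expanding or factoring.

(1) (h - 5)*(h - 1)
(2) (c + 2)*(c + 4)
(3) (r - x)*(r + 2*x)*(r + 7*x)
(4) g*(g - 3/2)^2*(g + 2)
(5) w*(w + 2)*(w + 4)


(1) = h^2 - 6*h + 5
(2) = c^2 + 6*c + 8
(3) = r^3 + 8*r^2*x + 5*r*x^2 - 14*x^3
(4) = g^4 - g^3 - 15*g^2/4 + 9*g/2
(5) = w^3 + 6*w^2 + 8*w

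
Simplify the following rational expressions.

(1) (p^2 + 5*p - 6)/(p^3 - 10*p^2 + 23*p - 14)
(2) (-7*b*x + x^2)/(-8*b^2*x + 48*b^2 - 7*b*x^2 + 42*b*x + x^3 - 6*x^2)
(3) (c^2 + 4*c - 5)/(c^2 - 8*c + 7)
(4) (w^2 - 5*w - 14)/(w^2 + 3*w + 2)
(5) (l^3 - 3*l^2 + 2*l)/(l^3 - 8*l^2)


(1) = (p + 6)/(p^2 - 9*p + 14)
(2) = (-7*b*x + x^2)/(-8*b^2*x + 48*b^2 - 7*b*x^2 + 42*b*x + x^3 - 6*x^2)
(3) = (c + 5)/(c - 7)
(4) = (w - 7)/(w + 1)
(5) = (l^2 - 3*l + 2)/(l^2 - 8*l)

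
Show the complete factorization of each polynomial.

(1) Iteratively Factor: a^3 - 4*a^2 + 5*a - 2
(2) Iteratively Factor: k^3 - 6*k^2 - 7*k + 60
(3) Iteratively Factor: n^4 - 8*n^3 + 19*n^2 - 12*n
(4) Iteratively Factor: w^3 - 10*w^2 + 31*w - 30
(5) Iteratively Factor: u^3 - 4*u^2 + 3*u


(1) = (a - 1)*(a^2 - 3*a + 2) = (a - 2)*(a - 1)*(a - 1)
(2) = (k - 5)*(k^2 - k - 12) = (k - 5)*(k + 3)*(k - 4)
(3) = (n - 4)*(n^3 - 4*n^2 + 3*n) = (n - 4)*(n - 1)*(n^2 - 3*n) = n*(n - 4)*(n - 1)*(n - 3)
(4) = (w - 2)*(w^2 - 8*w + 15) = (w - 5)*(w - 2)*(w - 3)
(5) = (u - 3)*(u^2 - u) = (u - 3)*(u - 1)*(u)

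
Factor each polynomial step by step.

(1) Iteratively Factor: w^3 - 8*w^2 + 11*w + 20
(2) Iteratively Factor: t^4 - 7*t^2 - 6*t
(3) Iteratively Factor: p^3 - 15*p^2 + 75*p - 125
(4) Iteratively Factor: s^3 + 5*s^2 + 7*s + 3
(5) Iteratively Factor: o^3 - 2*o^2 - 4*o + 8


(1) = (w - 4)*(w^2 - 4*w - 5) = (w - 5)*(w - 4)*(w + 1)
(2) = (t)*(t^3 - 7*t - 6) = t*(t - 3)*(t^2 + 3*t + 2) = t*(t - 3)*(t + 1)*(t + 2)
(3) = (p - 5)*(p^2 - 10*p + 25) = (p - 5)^2*(p - 5)
(4) = (s + 3)*(s^2 + 2*s + 1) = (s + 1)*(s + 3)*(s + 1)
(5) = (o - 2)*(o^2 - 4) = (o - 2)^2*(o + 2)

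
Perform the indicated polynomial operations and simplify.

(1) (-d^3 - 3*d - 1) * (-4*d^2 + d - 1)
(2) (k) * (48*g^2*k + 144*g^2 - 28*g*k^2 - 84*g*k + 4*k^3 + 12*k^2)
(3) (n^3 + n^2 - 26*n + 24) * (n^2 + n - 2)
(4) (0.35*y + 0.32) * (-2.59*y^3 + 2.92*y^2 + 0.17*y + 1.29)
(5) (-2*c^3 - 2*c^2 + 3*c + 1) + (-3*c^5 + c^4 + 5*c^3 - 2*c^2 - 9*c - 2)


(1) = 4*d^5 - d^4 + 13*d^3 + d^2 + 2*d + 1
(2) = 48*g^2*k^2 + 144*g^2*k - 28*g*k^3 - 84*g*k^2 + 4*k^4 + 12*k^3
(3) = n^5 + 2*n^4 - 27*n^3 - 4*n^2 + 76*n - 48
(4) = -0.9065*y^4 + 0.1932*y^3 + 0.9939*y^2 + 0.5059*y + 0.4128
(5) = -3*c^5 + c^4 + 3*c^3 - 4*c^2 - 6*c - 1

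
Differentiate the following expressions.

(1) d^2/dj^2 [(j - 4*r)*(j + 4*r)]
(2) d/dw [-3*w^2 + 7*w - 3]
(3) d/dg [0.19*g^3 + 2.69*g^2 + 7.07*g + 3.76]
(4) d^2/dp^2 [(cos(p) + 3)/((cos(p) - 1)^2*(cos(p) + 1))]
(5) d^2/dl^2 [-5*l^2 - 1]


(1) = 2
(2) = 7 - 6*w
(3) = 0.57*g^2 + 5.38*g + 7.07
(4) = (4*sin(p)^4 - 36*sin(p)^2*cos(p) - 70*sin(p)^2 + 80*cos(p) + 80)/sin(p)^6
(5) = -10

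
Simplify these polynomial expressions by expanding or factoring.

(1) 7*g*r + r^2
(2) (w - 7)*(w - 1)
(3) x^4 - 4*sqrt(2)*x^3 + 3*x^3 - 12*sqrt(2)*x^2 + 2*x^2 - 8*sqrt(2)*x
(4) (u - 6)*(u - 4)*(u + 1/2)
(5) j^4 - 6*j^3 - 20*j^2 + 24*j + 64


(1) = r*(7*g + r)
(2) = w^2 - 8*w + 7
(3) = x*(x + 1)*(x + 2)*(x - 4*sqrt(2))
(4) = u^3 - 19*u^2/2 + 19*u + 12
(5) = (j - 8)*(j - 2)*(j + 2)^2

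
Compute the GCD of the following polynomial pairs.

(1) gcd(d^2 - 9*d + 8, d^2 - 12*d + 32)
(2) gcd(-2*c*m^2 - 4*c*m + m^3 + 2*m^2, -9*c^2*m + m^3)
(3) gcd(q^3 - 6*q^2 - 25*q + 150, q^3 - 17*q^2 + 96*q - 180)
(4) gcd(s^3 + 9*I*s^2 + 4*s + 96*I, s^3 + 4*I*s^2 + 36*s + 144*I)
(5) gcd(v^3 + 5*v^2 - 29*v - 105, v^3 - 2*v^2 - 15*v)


(1) = d - 8
(2) = m
(3) = q^2 - 11*q + 30
(4) = s + 4*I
(5) = gcd((v - 5)*(v + 3)*(v + 7), v*(v - 5)*(v + 3)) = v^2 - 2*v - 15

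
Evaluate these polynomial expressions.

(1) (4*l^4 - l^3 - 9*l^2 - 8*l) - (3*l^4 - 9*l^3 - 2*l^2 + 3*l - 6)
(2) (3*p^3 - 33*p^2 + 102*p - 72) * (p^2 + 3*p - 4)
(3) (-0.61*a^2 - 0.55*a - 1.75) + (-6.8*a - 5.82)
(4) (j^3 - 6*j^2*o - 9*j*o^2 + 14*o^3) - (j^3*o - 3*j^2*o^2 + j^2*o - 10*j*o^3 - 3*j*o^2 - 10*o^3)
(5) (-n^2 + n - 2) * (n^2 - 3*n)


(1) = l^4 + 8*l^3 - 7*l^2 - 11*l + 6
(2) = 3*p^5 - 24*p^4 - 9*p^3 + 366*p^2 - 624*p + 288
(3) = -0.61*a^2 - 7.35*a - 7.57
(4) = -j^3*o + j^3 + 3*j^2*o^2 - 7*j^2*o + 10*j*o^3 - 6*j*o^2 + 24*o^3
(5) = -n^4 + 4*n^3 - 5*n^2 + 6*n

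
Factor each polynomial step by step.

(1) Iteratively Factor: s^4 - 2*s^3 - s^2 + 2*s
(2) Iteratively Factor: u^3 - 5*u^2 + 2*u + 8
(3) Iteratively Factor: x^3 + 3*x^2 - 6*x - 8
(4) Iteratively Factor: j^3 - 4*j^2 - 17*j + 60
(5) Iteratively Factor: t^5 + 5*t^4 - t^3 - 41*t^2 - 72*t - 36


(1) = (s + 1)*(s^3 - 3*s^2 + 2*s) = (s - 2)*(s + 1)*(s^2 - s) = s*(s - 2)*(s + 1)*(s - 1)
(2) = (u + 1)*(u^2 - 6*u + 8) = (u - 4)*(u + 1)*(u - 2)
(3) = (x - 2)*(x^2 + 5*x + 4) = (x - 2)*(x + 4)*(x + 1)
(4) = (j - 3)*(j^2 - j - 20) = (j - 5)*(j - 3)*(j + 4)
(5) = (t + 2)*(t^4 + 3*t^3 - 7*t^2 - 27*t - 18) = (t - 3)*(t + 2)*(t^3 + 6*t^2 + 11*t + 6) = (t - 3)*(t + 2)^2*(t^2 + 4*t + 3) = (t - 3)*(t + 2)^2*(t + 3)*(t + 1)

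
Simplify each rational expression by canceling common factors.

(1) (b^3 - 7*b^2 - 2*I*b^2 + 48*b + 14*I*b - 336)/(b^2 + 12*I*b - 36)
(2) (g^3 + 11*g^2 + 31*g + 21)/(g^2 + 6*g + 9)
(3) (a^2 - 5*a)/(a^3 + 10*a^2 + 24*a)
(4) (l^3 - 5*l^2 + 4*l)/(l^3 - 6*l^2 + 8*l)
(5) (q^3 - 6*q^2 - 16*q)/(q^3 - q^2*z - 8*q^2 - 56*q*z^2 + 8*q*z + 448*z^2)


(1) = (b^2 + b*(-7 - 8*I) + 56*I)/(b + 6*I)
(2) = (g^2 + 8*g + 7)/(g + 3)
(3) = (a - 5)/(a^2 + 10*a + 24)
(4) = (l - 1)/(l - 2)
(5) = (-q^2 - 2*q)/(-q^2 + q*z + 56*z^2)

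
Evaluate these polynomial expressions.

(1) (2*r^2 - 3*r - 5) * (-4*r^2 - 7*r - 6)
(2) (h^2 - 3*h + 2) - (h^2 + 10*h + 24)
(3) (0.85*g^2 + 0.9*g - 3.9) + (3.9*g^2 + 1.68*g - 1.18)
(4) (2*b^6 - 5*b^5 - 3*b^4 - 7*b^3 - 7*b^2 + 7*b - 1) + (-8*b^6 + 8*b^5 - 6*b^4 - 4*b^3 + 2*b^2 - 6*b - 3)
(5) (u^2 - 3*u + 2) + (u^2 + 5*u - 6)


(1) = -8*r^4 - 2*r^3 + 29*r^2 + 53*r + 30
(2) = -13*h - 22
(3) = 4.75*g^2 + 2.58*g - 5.08
(4) = -6*b^6 + 3*b^5 - 9*b^4 - 11*b^3 - 5*b^2 + b - 4
(5) = 2*u^2 + 2*u - 4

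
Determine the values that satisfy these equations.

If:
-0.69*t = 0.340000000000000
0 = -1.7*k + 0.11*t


Then:
k = -0.03
t = -0.49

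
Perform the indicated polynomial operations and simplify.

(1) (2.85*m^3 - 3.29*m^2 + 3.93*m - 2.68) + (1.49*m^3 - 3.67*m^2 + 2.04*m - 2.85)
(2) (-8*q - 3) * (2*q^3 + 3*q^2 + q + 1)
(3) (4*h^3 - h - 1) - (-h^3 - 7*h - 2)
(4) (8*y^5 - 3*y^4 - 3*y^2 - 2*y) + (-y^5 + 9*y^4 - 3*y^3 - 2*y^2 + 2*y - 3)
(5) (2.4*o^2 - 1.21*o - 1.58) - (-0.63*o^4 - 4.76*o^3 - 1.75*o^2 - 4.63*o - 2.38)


(1) = 4.34*m^3 - 6.96*m^2 + 5.97*m - 5.53
(2) = -16*q^4 - 30*q^3 - 17*q^2 - 11*q - 3
(3) = 5*h^3 + 6*h + 1
(4) = 7*y^5 + 6*y^4 - 3*y^3 - 5*y^2 - 3
(5) = 0.63*o^4 + 4.76*o^3 + 4.15*o^2 + 3.42*o + 0.8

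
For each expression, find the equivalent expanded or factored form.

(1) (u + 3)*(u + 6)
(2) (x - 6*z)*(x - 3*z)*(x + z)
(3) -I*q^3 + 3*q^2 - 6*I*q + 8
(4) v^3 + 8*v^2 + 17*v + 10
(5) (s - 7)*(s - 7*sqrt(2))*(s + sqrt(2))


(1) = u^2 + 9*u + 18
(2) = x^3 - 8*x^2*z + 9*x*z^2 + 18*z^3
(3) = (q - 2*I)*(q + 4*I)*(-I*q + 1)
(4) = (v + 1)*(v + 2)*(v + 5)
(5) = s^3 - 6*sqrt(2)*s^2 - 7*s^2 - 14*s + 42*sqrt(2)*s + 98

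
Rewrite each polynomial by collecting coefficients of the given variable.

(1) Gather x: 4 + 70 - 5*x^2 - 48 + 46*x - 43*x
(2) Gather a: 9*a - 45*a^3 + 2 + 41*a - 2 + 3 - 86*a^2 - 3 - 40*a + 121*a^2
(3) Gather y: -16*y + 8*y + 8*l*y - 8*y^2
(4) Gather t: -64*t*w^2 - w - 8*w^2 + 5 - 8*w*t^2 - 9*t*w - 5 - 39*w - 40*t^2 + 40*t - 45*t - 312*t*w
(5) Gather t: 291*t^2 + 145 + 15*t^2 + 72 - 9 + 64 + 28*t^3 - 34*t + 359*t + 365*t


(1) = -5*x^2 + 3*x + 26
(2) = -45*a^3 + 35*a^2 + 10*a
(3) = -8*y^2 + y*(8*l - 8)
(4) = t^2*(-8*w - 40) + t*(-64*w^2 - 321*w - 5) - 8*w^2 - 40*w
(5) = 28*t^3 + 306*t^2 + 690*t + 272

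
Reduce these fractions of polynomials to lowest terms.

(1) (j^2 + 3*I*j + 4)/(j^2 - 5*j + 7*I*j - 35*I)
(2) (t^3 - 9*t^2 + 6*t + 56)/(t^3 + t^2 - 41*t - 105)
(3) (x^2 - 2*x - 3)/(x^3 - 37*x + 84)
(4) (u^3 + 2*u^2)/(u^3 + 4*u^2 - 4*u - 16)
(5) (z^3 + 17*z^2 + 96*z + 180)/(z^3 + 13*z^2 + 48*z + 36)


(1) = (j^2 + 3*I*j + 4)/(j^2 + j*(-5 + 7*I) - 35*I)
(2) = (t^2 - 2*t - 8)/(t^2 + 8*t + 15)
(3) = (x + 1)/(x^2 + 3*x - 28)
(4) = u^2/(u^2 + 2*u - 8)
(5) = (z + 5)/(z + 1)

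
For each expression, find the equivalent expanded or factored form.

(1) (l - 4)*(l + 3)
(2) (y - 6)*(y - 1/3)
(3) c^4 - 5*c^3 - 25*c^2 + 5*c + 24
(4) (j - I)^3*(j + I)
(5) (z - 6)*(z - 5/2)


(1) = l^2 - l - 12
(2) = y^2 - 19*y/3 + 2
(3) = (c - 8)*(c - 1)*(c + 1)*(c + 3)
(4) = j^4 - 2*I*j^3 - 2*I*j - 1
(5) = z^2 - 17*z/2 + 15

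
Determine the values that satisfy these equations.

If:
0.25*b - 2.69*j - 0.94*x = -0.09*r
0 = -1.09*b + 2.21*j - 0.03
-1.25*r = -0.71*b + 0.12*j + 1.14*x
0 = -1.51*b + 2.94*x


Then:
b = -0.02
j = 0.00
r = -0.00
x = -0.01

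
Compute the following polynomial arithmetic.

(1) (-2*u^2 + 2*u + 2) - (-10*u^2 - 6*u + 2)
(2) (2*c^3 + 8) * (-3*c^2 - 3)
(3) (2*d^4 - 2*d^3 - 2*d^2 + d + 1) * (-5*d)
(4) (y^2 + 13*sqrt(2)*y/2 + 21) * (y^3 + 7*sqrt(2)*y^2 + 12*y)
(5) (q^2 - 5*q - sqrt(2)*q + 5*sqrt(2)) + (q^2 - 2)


(1) = 8*u^2 + 8*u
(2) = -6*c^5 - 6*c^3 - 24*c^2 - 24
(3) = -10*d^5 + 10*d^4 + 10*d^3 - 5*d^2 - 5*d
(4) = y^5 + 27*sqrt(2)*y^4/2 + 124*y^3 + 225*sqrt(2)*y^2 + 252*y
(5) = 2*q^2 - 5*q - sqrt(2)*q - 2 + 5*sqrt(2)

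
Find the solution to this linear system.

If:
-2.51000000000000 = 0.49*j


Then:
j = -5.12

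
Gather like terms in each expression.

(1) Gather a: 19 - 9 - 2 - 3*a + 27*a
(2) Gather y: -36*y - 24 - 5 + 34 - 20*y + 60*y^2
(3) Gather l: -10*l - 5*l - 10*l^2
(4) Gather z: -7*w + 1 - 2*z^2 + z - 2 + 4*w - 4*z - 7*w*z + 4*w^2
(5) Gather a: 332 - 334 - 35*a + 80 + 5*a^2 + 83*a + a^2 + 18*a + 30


(1) = 24*a + 8
(2) = 60*y^2 - 56*y + 5
(3) = -10*l^2 - 15*l
(4) = 4*w^2 - 3*w - 2*z^2 + z*(-7*w - 3) - 1
(5) = 6*a^2 + 66*a + 108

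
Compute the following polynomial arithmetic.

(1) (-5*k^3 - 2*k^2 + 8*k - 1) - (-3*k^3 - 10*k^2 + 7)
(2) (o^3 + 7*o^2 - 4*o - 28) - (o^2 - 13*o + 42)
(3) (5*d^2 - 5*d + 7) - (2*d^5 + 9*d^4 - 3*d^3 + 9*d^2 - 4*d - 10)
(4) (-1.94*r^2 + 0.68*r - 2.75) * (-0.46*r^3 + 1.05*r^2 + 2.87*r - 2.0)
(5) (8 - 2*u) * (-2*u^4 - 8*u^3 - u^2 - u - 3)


(1) = -2*k^3 + 8*k^2 + 8*k - 8
(2) = o^3 + 6*o^2 + 9*o - 70
(3) = -2*d^5 - 9*d^4 + 3*d^3 - 4*d^2 - d + 17
(4) = 0.8924*r^5 - 2.3498*r^4 - 3.5888*r^3 + 2.9441*r^2 - 9.2525*r + 5.5
(5) = 4*u^5 - 62*u^3 - 6*u^2 - 2*u - 24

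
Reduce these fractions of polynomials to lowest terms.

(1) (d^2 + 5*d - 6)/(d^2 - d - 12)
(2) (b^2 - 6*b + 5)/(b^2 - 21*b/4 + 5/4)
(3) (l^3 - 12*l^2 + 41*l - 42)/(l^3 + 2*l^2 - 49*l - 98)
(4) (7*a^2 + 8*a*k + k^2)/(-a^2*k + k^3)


(1) = (d^2 + 5*d - 6)/(d^2 - d - 12)
(2) = (4*b - 4)/(4*b - 1)
(3) = (l^2 - 5*l + 6)/(l^2 + 9*l + 14)
(4) = (-7*a - k)/(a*k - k^2)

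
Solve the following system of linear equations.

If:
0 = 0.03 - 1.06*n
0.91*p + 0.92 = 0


Then:
n = 0.03
p = -1.01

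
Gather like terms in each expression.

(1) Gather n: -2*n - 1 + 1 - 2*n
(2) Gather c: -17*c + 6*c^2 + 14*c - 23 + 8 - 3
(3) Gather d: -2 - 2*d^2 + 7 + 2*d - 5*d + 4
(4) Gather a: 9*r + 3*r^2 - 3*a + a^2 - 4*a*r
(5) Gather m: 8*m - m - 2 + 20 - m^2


(1) = -4*n
(2) = 6*c^2 - 3*c - 18
(3) = -2*d^2 - 3*d + 9
(4) = a^2 + a*(-4*r - 3) + 3*r^2 + 9*r
(5) = -m^2 + 7*m + 18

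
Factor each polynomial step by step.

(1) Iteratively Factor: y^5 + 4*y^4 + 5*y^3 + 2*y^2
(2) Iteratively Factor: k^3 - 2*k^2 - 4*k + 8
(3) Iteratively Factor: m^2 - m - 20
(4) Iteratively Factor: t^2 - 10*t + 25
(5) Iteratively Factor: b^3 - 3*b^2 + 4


(1) = (y + 1)*(y^4 + 3*y^3 + 2*y^2) = y*(y + 1)*(y^3 + 3*y^2 + 2*y) = y*(y + 1)*(y + 2)*(y^2 + y) = y*(y + 1)^2*(y + 2)*(y)
(2) = (k - 2)*(k^2 - 4) = (k - 2)*(k + 2)*(k - 2)
(3) = (m + 4)*(m - 5)
(4) = (t - 5)*(t - 5)
(5) = (b - 2)*(b^2 - b - 2) = (b - 2)*(b + 1)*(b - 2)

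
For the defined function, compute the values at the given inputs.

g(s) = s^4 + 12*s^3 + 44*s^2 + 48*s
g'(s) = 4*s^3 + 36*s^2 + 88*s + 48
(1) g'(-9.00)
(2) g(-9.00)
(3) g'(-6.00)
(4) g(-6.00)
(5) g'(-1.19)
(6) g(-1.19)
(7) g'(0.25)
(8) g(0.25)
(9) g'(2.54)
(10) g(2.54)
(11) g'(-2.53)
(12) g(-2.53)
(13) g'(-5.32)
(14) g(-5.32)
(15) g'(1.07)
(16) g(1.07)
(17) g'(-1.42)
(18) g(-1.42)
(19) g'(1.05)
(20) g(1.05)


(1) = -744.00
(2) = 945.00
(3) = -48.00
(4) = 0.00
(5) = -12.48
(6) = -13.03
(7) = 72.31
(8) = 14.94
(9) = 569.33
(10) = 644.06
(11) = -8.98
(12) = 6.84
(13) = -3.55
(14) = -15.85
(15) = 188.28
(16) = 117.75
(17) = -15.82
(18) = -9.73
(19) = 184.72
(20) = 114.02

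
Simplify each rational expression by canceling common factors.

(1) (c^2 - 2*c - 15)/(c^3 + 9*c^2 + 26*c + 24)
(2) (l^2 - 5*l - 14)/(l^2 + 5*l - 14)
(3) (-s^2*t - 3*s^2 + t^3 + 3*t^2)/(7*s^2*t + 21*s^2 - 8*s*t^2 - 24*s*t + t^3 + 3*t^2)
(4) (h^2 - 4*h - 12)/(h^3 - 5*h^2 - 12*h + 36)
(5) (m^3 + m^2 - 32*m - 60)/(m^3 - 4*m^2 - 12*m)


(1) = (c - 5)/(c^2 + 6*c + 8)
(2) = (l^2 - 5*l - 14)/(l^2 + 5*l - 14)
(3) = (-s - t)/(7*s - t)
(4) = (h + 2)/(h^2 + h - 6)
(5) = (m + 5)/m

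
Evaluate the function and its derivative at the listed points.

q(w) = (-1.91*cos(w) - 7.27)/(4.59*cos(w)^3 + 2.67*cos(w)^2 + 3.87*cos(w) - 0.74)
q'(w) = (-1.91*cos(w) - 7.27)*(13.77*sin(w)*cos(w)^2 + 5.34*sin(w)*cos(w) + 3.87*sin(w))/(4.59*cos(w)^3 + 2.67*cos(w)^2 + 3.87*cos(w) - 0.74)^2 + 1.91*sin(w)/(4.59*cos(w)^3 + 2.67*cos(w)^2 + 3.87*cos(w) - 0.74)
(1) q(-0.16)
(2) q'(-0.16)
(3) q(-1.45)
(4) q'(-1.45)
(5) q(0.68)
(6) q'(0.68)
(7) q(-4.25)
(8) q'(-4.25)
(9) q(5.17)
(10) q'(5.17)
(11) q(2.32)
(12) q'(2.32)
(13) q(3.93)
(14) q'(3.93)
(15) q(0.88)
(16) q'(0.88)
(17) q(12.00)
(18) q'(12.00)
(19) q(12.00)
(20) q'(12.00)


(1) = -0.91
(2) = 0.29
(3) = 33.06
(4) = 690.30
(5) = -1.45
(6) = -2.27
(7) = 2.74
(8) = -5.16
(9) = -4.30
(10) = 17.32
(11) = 1.66
(12) = -2.64
(13) = 1.58
(14) = 2.44
(15) = -2.12
(16) = -4.90
(17) = -1.24
(18) = 1.54
(19) = -1.24
(20) = 1.54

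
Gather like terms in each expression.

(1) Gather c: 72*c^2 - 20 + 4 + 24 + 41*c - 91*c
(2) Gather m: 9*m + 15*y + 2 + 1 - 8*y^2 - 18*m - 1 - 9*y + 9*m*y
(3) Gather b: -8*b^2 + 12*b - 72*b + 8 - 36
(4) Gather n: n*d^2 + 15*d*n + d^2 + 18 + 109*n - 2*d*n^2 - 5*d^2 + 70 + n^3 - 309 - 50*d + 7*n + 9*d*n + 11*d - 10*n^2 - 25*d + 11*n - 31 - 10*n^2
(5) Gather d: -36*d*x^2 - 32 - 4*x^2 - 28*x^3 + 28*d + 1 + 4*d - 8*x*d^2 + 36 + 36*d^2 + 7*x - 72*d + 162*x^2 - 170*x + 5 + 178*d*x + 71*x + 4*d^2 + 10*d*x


(1) = 72*c^2 - 50*c + 8
(2) = m*(9*y - 9) - 8*y^2 + 6*y + 2
(3) = -8*b^2 - 60*b - 28
(4) = -4*d^2 - 64*d + n^3 + n^2*(-2*d - 20) + n*(d^2 + 24*d + 127) - 252
(5) = d^2*(40 - 8*x) + d*(-36*x^2 + 188*x - 40) - 28*x^3 + 158*x^2 - 92*x + 10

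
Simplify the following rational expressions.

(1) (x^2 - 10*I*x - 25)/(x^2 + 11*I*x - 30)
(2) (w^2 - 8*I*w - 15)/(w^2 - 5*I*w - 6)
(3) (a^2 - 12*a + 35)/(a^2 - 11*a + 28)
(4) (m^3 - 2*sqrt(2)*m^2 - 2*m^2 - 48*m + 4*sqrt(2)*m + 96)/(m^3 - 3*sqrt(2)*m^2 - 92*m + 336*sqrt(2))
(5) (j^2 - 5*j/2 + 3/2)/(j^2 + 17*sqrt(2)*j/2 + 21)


(1) = (x^2 - 10*I*x - 25)/(x^2 + 11*I*x - 30)
(2) = (w - 5*I)/(w - 2*I)
(3) = (a - 5)/(a - 4)
(4) = (m^2 + m*(-2 + 4*sqrt(2)) - 8*sqrt(2))/(m^2 + 3*sqrt(2)*m - 56)
(5) = (4*j^2 - 10*j + 6)/(4*j^2 + 34*sqrt(2)*j + 84)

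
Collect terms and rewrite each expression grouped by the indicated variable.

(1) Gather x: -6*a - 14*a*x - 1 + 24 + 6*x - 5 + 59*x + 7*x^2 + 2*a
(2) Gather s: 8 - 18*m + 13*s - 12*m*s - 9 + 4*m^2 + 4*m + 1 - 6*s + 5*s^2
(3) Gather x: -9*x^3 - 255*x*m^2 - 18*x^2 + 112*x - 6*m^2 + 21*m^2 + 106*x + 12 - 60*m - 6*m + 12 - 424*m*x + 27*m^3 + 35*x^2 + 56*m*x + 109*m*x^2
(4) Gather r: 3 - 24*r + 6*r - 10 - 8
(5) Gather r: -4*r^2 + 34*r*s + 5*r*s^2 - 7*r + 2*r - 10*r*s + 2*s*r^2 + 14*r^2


(1) = -4*a + 7*x^2 + x*(65 - 14*a) + 18
(2) = 4*m^2 - 14*m + 5*s^2 + s*(7 - 12*m)
(3) = 27*m^3 + 15*m^2 - 66*m - 9*x^3 + x^2*(109*m + 17) + x*(-255*m^2 - 368*m + 218) + 24
(4) = -18*r - 15
(5) = r^2*(2*s + 10) + r*(5*s^2 + 24*s - 5)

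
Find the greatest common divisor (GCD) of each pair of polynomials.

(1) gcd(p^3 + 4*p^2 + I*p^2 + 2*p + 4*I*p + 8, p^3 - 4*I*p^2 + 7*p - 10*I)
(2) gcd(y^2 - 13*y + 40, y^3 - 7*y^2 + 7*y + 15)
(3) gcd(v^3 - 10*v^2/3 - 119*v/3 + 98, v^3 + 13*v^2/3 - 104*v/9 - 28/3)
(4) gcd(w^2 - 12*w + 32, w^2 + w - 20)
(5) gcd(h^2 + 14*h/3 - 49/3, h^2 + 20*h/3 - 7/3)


(1) = gcd((p + 4)*(p - I)*(p + 2*I), (p - 5*I)*(p - I)*(p + 2*I)) = p^2 + I*p + 2
(2) = y - 5
(3) = v^2 + 11*v/3 - 14
(4) = gcd((w - 8)*(w - 4), (w - 4)*(w + 5)) = w - 4
(5) = gcd((h - 7/3)*(h + 7), (h - 1/3)*(h + 7)) = h + 7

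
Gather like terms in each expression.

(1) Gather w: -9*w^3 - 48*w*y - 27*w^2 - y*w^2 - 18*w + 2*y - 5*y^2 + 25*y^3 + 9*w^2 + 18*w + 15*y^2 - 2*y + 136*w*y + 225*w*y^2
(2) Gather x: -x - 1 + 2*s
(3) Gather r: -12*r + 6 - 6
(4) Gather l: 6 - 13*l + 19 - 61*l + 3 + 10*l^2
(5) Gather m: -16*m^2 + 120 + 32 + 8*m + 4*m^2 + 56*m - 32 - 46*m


(1) = -9*w^3 + w^2*(-y - 18) + w*(225*y^2 + 88*y) + 25*y^3 + 10*y^2
(2) = 2*s - x - 1
(3) = -12*r
(4) = 10*l^2 - 74*l + 28
(5) = -12*m^2 + 18*m + 120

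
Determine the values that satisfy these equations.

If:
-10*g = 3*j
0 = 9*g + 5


Then:
g = -5/9
j = 50/27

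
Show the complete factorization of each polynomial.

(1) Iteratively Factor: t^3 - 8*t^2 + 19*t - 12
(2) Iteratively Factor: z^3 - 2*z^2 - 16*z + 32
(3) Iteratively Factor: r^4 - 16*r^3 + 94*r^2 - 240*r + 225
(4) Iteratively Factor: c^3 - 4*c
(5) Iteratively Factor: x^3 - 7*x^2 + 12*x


(1) = (t - 1)*(t^2 - 7*t + 12) = (t - 4)*(t - 1)*(t - 3)
(2) = (z - 2)*(z^2 - 16) = (z - 2)*(z + 4)*(z - 4)
(3) = (r - 5)*(r^3 - 11*r^2 + 39*r - 45) = (r - 5)*(r - 3)*(r^2 - 8*r + 15) = (r - 5)^2*(r - 3)*(r - 3)
(4) = (c + 2)*(c^2 - 2*c) = (c - 2)*(c + 2)*(c)
(5) = (x)*(x^2 - 7*x + 12) = x*(x - 3)*(x - 4)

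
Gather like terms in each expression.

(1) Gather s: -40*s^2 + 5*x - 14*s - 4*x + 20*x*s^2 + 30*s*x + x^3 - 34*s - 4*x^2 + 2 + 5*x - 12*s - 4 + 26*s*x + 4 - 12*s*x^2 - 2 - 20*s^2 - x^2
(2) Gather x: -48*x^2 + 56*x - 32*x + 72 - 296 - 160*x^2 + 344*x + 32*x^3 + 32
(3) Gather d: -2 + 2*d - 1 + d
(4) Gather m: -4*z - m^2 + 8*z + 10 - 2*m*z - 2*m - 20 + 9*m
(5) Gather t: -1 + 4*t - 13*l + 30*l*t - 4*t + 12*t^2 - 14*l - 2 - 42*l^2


(1) = s^2*(20*x - 60) + s*(-12*x^2 + 56*x - 60) + x^3 - 5*x^2 + 6*x
(2) = 32*x^3 - 208*x^2 + 368*x - 192
(3) = 3*d - 3
(4) = -m^2 + m*(7 - 2*z) + 4*z - 10
(5) = -42*l^2 + 30*l*t - 27*l + 12*t^2 - 3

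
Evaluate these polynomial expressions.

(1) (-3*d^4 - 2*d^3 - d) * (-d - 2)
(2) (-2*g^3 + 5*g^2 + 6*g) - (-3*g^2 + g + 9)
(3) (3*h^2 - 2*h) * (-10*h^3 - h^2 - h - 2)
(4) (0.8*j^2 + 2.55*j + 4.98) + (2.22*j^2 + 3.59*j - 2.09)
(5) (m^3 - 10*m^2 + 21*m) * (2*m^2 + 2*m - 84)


(1) = 3*d^5 + 8*d^4 + 4*d^3 + d^2 + 2*d
(2) = -2*g^3 + 8*g^2 + 5*g - 9
(3) = -30*h^5 + 17*h^4 - h^3 - 4*h^2 + 4*h
(4) = 3.02*j^2 + 6.14*j + 2.89
(5) = 2*m^5 - 18*m^4 - 62*m^3 + 882*m^2 - 1764*m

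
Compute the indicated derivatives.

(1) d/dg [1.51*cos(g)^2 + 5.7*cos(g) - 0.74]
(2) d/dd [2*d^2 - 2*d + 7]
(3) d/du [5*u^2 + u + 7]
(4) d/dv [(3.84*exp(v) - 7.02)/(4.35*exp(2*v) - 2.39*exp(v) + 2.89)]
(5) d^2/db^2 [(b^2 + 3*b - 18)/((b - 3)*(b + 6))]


(1) = -(3.02*cos(g) + 5.7)*sin(g)
(2) = 4*d - 2
(3) = 10*u + 1
(4) = (-16.704*exp(2*v) + 61.074*exp(v) - 5.6802)*exp(v)/(18.9225*exp(4*v) - 20.793*exp(3*v) + 30.8551*exp(2*v) - 13.8142*exp(v) + 8.3521)
(5) = 0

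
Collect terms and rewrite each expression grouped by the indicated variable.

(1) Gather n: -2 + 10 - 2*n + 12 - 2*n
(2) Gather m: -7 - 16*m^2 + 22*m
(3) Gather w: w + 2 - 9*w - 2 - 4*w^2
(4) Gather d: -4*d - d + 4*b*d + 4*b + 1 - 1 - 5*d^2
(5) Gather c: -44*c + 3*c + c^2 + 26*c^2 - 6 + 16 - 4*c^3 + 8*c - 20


(1) = 20 - 4*n
(2) = -16*m^2 + 22*m - 7
(3) = -4*w^2 - 8*w
(4) = 4*b - 5*d^2 + d*(4*b - 5)
(5) = -4*c^3 + 27*c^2 - 33*c - 10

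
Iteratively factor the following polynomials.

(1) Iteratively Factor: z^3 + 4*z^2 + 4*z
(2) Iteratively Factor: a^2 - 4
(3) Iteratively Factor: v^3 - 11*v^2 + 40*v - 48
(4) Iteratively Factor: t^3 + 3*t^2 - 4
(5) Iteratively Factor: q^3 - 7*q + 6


(1) = (z)*(z^2 + 4*z + 4) = z*(z + 2)*(z + 2)
(2) = (a - 2)*(a + 2)
(3) = (v - 4)*(v^2 - 7*v + 12) = (v - 4)*(v - 3)*(v - 4)
(4) = (t + 2)*(t^2 + t - 2) = (t + 2)^2*(t - 1)
(5) = (q + 3)*(q^2 - 3*q + 2) = (q - 2)*(q + 3)*(q - 1)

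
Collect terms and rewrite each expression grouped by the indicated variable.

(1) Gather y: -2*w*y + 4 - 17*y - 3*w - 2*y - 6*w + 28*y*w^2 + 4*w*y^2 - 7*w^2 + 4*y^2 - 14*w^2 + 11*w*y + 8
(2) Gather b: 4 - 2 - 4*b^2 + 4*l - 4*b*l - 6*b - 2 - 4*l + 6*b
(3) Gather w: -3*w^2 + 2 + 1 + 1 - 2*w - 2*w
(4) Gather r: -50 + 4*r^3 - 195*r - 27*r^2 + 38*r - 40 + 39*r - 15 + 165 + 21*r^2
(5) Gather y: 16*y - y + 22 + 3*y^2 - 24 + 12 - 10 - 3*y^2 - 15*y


(1) = -21*w^2 - 9*w + y^2*(4*w + 4) + y*(28*w^2 + 9*w - 19) + 12
(2) = -4*b^2 - 4*b*l
(3) = -3*w^2 - 4*w + 4
(4) = 4*r^3 - 6*r^2 - 118*r + 60
(5) = 0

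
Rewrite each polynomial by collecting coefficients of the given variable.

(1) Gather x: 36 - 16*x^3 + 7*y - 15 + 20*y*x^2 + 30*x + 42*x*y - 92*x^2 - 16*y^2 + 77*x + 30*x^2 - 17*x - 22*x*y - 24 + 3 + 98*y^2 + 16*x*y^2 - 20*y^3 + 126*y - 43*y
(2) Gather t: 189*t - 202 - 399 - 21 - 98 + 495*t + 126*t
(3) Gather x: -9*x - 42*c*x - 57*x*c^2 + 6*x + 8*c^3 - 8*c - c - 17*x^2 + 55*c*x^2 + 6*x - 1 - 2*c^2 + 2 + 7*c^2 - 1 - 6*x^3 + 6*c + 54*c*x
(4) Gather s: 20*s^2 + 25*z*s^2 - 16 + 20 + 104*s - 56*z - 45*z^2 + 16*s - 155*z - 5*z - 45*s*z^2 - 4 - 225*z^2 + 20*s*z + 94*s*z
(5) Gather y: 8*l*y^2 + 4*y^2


(1) = -16*x^3 + x^2*(20*y - 62) + x*(16*y^2 + 20*y + 90) - 20*y^3 + 82*y^2 + 90*y
(2) = 810*t - 720
(3) = 8*c^3 + 5*c^2 - 3*c - 6*x^3 + x^2*(55*c - 17) + x*(-57*c^2 + 12*c + 3)
(4) = s^2*(25*z + 20) + s*(-45*z^2 + 114*z + 120) - 270*z^2 - 216*z
(5) = y^2*(8*l + 4)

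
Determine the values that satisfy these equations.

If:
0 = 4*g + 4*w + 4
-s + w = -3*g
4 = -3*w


Then:
g = 1/3
s = -1/3
w = -4/3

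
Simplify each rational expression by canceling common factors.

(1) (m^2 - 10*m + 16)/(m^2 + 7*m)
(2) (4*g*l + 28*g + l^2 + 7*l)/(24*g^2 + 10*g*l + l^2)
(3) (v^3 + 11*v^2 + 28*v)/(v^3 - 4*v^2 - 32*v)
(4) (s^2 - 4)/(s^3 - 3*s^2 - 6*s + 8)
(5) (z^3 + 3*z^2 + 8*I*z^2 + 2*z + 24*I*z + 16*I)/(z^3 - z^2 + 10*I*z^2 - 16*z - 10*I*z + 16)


(1) = (m^2 - 10*m + 16)/(m^2 + 7*m)
(2) = (l + 7)/(6*g + l)
(3) = (v + 7)/(v - 8)
(4) = (s - 2)/(s^2 - 5*s + 4)
(5) = (z^2 + 3*z + 2)/(z^2 + z*(-1 + 2*I) - 2*I)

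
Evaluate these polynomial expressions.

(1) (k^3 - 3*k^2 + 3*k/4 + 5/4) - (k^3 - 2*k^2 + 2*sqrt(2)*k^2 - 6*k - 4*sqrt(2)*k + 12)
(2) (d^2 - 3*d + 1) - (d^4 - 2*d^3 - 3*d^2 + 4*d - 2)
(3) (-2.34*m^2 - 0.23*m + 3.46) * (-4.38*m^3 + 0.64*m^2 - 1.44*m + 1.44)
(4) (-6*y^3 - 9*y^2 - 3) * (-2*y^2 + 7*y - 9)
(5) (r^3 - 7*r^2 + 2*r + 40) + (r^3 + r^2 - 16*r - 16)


(1) = -2*sqrt(2)*k^2 - k^2 + 4*sqrt(2)*k + 27*k/4 - 43/4
(2) = -d^4 + 2*d^3 + 4*d^2 - 7*d + 3
(3) = 10.2492*m^5 - 0.4902*m^4 - 11.9324*m^3 - 0.824*m^2 - 5.3136*m + 4.9824
(4) = 12*y^5 - 24*y^4 - 9*y^3 + 87*y^2 - 21*y + 27
(5) = 2*r^3 - 6*r^2 - 14*r + 24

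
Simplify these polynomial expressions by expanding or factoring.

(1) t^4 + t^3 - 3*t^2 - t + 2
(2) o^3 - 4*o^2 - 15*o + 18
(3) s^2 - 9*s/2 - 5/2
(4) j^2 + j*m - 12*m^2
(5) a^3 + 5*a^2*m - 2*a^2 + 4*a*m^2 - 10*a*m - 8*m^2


(1) = (t - 1)^2*(t + 1)*(t + 2)
(2) = (o - 6)*(o - 1)*(o + 3)
(3) = (s - 5)*(s + 1/2)
(4) = (j - 3*m)*(j + 4*m)
(5) = (a - 2)*(a + m)*(a + 4*m)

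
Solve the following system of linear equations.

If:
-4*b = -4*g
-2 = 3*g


Then:
b = -2/3
g = -2/3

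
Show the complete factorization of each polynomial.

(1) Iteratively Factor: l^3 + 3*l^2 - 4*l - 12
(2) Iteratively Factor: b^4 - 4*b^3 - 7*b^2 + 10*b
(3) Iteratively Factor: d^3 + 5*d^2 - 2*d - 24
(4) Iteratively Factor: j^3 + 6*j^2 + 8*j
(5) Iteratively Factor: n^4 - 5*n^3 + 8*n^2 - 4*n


(1) = (l + 2)*(l^2 + l - 6) = (l - 2)*(l + 2)*(l + 3)
(2) = (b - 1)*(b^3 - 3*b^2 - 10*b) = (b - 5)*(b - 1)*(b^2 + 2*b) = b*(b - 5)*(b - 1)*(b + 2)
(3) = (d - 2)*(d^2 + 7*d + 12) = (d - 2)*(d + 3)*(d + 4)
(4) = (j)*(j^2 + 6*j + 8) = j*(j + 4)*(j + 2)
(5) = (n)*(n^3 - 5*n^2 + 8*n - 4) = n*(n - 1)*(n^2 - 4*n + 4) = n*(n - 2)*(n - 1)*(n - 2)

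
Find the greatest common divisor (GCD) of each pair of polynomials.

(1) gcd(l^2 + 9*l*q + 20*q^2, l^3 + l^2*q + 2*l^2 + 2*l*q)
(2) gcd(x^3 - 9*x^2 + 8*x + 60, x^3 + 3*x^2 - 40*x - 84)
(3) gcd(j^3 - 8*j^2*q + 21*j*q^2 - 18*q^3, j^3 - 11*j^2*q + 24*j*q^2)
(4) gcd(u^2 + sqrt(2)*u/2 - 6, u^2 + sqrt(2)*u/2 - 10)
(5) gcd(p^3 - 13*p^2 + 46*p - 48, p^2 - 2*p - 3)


(1) = gcd((l + 4*q)*(l + 5*q), l*(l + 2)*(l + q)) = 1
(2) = x^2 - 4*x - 12
(3) = -j + 3*q
(4) = 1
(5) = gcd((p - 8)*(p - 3)*(p - 2), (p - 3)*(p + 1)) = p - 3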